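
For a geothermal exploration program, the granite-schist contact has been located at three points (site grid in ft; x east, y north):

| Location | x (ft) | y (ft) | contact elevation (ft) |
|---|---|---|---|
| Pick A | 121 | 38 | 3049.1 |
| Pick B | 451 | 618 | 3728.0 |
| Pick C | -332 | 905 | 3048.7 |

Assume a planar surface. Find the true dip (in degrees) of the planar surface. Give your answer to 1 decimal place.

Let the plane be z = a·x + b·y + c.
Pick B−Pick A: 330a + 580b = 678.9;  Pick C−Pick A: −453a + 867b = −0.4.
Solving gives a = 1.07286, b = 0.56010.
Gradient magnitude |∇z| = √(a² + b²) = √(1.15103 + 0.31371) = 1.21026.
True dip = arctan(1.21026) = 50.4°, dipping toward WSW (azimuth ≈ 242°).

50.4°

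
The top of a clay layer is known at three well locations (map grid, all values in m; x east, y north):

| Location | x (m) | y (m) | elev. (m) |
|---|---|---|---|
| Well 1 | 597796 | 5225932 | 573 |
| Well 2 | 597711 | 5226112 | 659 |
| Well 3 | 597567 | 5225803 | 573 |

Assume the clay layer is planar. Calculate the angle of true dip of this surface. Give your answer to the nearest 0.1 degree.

23.4°

Two edge vectors: Well 1→Well 2 = (-85, 180, 86), Well 1→Well 3 = (-229, -129, 0).
Normal n = (Well 1→Well 2) × (Well 1→Well 3) = (11094, -19694, 52185).
So ∂z/∂x = −n_x/n_z = −0.21259 and ∂z/∂y = −n_y/n_z = 0.37739.
Gradient magnitude |∇z| = √(a² + b²) = √(0.04519 + 0.14242) = 0.43315.
True dip = arctan(0.43315) = 23.4°, dipping toward SSE (azimuth ≈ 151°).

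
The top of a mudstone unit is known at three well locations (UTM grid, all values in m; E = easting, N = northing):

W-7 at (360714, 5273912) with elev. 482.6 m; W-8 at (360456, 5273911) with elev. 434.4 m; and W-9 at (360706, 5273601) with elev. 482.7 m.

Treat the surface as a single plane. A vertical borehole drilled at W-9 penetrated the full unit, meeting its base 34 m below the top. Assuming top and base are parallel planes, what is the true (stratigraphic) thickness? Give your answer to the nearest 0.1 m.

33.4 m

Two edge vectors: W-7→W-8 = (-258, -1, -48.2), W-7→W-9 = (-8, -311, 0.1).
Normal n = (W-7→W-8) × (W-7→W-9) = (-14990.3, 411.4, 80230).
So ∂z/∂E = −n_x/n_z = 0.18684 and ∂z/∂N = −n_y/n_z = −0.00513.
|∇z| = √(a²+b²) = 0.18691, so dip δ = arctan(0.18691) = 10.59°.
True thickness = vertical thickness × cos δ = 34 × cos 10.59° = 33.4 m.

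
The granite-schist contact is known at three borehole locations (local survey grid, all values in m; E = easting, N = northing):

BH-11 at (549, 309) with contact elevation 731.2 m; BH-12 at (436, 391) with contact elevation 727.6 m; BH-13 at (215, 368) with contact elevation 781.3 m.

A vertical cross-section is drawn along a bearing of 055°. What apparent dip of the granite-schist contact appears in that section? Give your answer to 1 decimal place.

19.8°

Let the plane be z = a·E + b·N + c.
BH-12−BH-11: −113a + 82b = −3.6;  BH-13−BH-11: −334a + 59b = 50.1.
Solving gives a = −0.20851, b = −0.33124.
Unit vector along 055° is (sin 55°, cos 55°) = (0.8192, 0.5736).
Slope in that direction = a·(0.8192) + b·(0.5736) = −0.36080.
Apparent dip = arctan|0.36080| = 19.8° (true dip is 21.4°, so apparent ≤ true as expected).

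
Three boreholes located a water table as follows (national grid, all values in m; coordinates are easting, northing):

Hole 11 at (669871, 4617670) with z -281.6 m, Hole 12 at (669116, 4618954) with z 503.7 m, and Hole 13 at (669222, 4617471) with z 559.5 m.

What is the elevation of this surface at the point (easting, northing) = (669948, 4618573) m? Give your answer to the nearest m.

-493 m

Let the plane be z = a·easting + b·northing + c.
Hole 12−Hole 11: −755a + 1284b = 785.3;  Hole 13−Hole 11: −649a − 199b = 841.1.
Solving gives a = −1.25690943, b = −0.12746622.
Then c = -281.6 − a·669871 − b·4617670 = 1430282.51.
At (669948, 4618573): z = −842064.0 − 588712.0 + 1430282.51 = -493.5 m.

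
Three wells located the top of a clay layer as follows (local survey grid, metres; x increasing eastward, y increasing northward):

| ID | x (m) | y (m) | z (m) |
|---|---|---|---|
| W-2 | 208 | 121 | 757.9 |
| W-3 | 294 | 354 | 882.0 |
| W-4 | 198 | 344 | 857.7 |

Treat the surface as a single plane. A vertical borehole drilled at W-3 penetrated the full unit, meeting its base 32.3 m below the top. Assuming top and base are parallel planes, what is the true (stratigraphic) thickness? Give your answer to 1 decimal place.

Let the plane be z = a·x + b·y + c.
W-3−W-2: 86a + 233b = 124.1;  W-4−W-2: −10a + 223b = 99.8.
Solving gives a = 0.20555, b = 0.45675.
|∇z| = √(a²+b²) = 0.50087, so dip δ = arctan(0.50087) = 26.60°.
True thickness = vertical thickness × cos δ = 32.3 × cos 26.60° = 28.9 m.

28.9 m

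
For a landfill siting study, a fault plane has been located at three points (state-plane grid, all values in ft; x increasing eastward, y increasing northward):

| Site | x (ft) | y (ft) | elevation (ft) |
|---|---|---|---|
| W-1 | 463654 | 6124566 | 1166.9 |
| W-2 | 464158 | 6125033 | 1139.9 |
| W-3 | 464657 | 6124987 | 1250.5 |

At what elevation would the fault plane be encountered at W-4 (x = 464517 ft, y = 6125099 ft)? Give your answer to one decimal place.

Let the plane be z = a·x + b·y + c.
W-2−W-1: 504a + 467b = −27;  W-3−W-1: 1003a + 421b = 83.6.
Solving gives a = 0.196740263, b = −0.270143667.
Then c = 1166.9 − a·463654 − b·6124566 = 1564460.21.
At (464517, 6125099): z = 91389.2 − 1654656.7 + 1564460.21 = 1192.7 ft.

1192.7 ft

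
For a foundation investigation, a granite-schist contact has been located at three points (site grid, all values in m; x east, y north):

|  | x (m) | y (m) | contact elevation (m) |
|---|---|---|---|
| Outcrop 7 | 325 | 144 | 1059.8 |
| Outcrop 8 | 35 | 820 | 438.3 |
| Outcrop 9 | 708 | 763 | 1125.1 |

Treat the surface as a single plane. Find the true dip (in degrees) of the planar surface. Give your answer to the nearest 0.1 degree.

47.7°

Two edge vectors: Outcrop 7→Outcrop 8 = (-290, 676, -621.5), Outcrop 7→Outcrop 9 = (383, 619, 65.3).
Normal n = (Outcrop 7→Outcrop 8) × (Outcrop 7→Outcrop 9) = (428851.3, -219097.5, -438418).
So ∂z/∂x = −n_x/n_z = 0.97818 and ∂z/∂y = −n_y/n_z = −0.49975.
Gradient magnitude |∇z| = √(a² + b²) = √(0.95683 + 0.24975) = 1.09844.
True dip = arctan(1.09844) = 47.7°, dipping toward WNW (azimuth ≈ 297°).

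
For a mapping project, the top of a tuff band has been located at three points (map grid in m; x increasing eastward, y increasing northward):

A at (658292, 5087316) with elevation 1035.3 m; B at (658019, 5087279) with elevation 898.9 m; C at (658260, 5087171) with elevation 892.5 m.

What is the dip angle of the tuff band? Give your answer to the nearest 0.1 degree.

44.3°

Let the plane be z = a·x + b·y + c.
B−A: −273a − 37b = −136.4;  C−A: −32a − 145b = −142.8.
Solving gives a = 0.37745, b = 0.90153.
Gradient magnitude |∇z| = √(a² + b²) = √(0.14247 + 0.81275) = 0.97735.
True dip = arctan(0.97735) = 44.3°, dipping toward SSW (azimuth ≈ 203°).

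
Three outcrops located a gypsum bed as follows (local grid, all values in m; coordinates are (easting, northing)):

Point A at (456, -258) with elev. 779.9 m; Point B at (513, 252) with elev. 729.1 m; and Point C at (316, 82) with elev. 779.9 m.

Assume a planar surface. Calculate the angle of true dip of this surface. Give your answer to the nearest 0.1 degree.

11.6°

Two edge vectors: Point A→Point B = (57, 510, -50.8), Point A→Point C = (-140, 340, 0).
Normal n = (Point A→Point B) × (Point A→Point C) = (17272, 7112, 90780).
So ∂z/∂E = −n_x/n_z = −0.19026 and ∂z/∂N = −n_y/n_z = −0.07834.
Gradient magnitude |∇z| = √(a² + b²) = √(0.03620 + 0.00614) = 0.20576.
True dip = arctan(0.20576) = 11.6°, dipping toward ENE (azimuth ≈ 068°).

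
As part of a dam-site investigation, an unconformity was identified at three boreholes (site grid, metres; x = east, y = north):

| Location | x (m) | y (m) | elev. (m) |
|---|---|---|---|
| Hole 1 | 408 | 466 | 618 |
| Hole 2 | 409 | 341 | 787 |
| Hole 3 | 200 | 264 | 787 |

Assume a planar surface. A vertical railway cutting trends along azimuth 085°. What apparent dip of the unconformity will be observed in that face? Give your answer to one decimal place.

Let the plane be z = a·x + b·y + c.
Hole 2−Hole 1: 1a − 125b = 169;  Hole 3−Hole 1: −208a − 202b = 169.
Solving gives a = 0.49664, b = −1.34803.
Unit vector along 085° is (sin 85°, cos 85°) = (0.9962, 0.0872).
Slope in that direction = a·(0.9962) + b·(0.0872) = 0.37726.
Apparent dip = arctan|0.37726| = 20.7° (true dip is 55.2°, so apparent ≤ true as expected).

20.7°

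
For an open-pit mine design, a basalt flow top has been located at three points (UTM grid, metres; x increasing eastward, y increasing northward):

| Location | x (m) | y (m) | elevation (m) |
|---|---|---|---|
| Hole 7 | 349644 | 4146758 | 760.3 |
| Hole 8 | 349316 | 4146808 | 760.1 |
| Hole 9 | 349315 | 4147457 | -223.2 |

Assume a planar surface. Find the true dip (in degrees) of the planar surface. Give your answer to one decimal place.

56.9°

Let the plane be z = a·x + b·y + c.
Hole 8−Hole 7: −328a + 50b = −0.2;  Hole 9−Hole 7: −329a + 699b = −983.5.
Solving gives a = −0.23040, b = −1.51546.
Gradient magnitude |∇z| = √(a² + b²) = √(0.05309 + 2.29660) = 1.53287.
True dip = arctan(1.53287) = 56.9°, dipping toward N (azimuth ≈ 009°).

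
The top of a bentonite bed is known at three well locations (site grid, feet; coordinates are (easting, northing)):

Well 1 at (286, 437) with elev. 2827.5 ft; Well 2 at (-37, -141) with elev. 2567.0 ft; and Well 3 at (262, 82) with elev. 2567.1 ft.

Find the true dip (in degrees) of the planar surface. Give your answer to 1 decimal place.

Two edge vectors: Well 1→Well 2 = (-323, -578, -260.5), Well 1→Well 3 = (-24, -355, -260.4).
Normal n = (Well 1→Well 2) × (Well 1→Well 3) = (58033.7, -77857.2, 100793).
So ∂z/∂E = −n_x/n_z = −0.57577 and ∂z/∂N = −n_y/n_z = 0.77245.
Gradient magnitude |∇z| = √(a² + b²) = √(0.33151 + 0.59667) = 0.96342.
True dip = arctan(0.96342) = 43.9°, dipping toward SE (azimuth ≈ 143°).

43.9°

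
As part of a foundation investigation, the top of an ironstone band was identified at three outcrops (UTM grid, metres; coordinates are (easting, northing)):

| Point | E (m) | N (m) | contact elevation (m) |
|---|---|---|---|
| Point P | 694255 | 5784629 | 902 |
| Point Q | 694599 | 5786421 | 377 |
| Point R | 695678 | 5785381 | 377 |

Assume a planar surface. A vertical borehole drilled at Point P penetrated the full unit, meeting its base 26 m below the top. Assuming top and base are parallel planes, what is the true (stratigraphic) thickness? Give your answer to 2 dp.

Let the plane be z = a·E + b·N + c.
Point Q−Point P: 344a + 1792b = −525;  Point R−Point P: 1423a + 752b = −525.
Solving gives a = −0.23829, b = −0.24723.
|∇z| = √(a²+b²) = 0.34337, so dip δ = arctan(0.34337) = 18.95°.
True thickness = vertical thickness × cos δ = 26 × cos 18.95° = 24.59 m.

24.59 m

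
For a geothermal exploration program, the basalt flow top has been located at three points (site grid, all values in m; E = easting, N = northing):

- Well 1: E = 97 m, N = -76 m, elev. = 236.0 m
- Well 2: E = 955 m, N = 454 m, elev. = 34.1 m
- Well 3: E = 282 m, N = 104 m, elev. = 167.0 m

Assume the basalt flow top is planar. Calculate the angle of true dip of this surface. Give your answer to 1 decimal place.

21.2°

Two edge vectors: Well 1→Well 2 = (858, 530, -201.9), Well 1→Well 3 = (185, 180, -69).
Normal n = (Well 1→Well 2) × (Well 1→Well 3) = (-228, 21850.5, 56390).
So ∂z/∂E = −n_x/n_z = 0.00404 and ∂z/∂N = −n_y/n_z = −0.38749.
Gradient magnitude |∇z| = √(a² + b²) = √(0.00002 + 0.15015) = 0.38751.
True dip = arctan(0.38751) = 21.2°, dipping toward N (azimuth ≈ 359°).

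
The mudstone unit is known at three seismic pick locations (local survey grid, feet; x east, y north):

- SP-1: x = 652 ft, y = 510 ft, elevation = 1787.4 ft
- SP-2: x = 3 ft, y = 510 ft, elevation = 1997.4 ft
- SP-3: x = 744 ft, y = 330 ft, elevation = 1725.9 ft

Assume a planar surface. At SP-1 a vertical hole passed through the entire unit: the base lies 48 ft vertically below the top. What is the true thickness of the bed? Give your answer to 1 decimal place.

Let the plane be z = a·x + b·y + c.
SP-2−SP-1: −649a + 0b = 210;  SP-3−SP-1: 92a − 180b = −61.5.
Solving gives a = −0.32357, b = 0.17628.
|∇z| = √(a²+b²) = 0.36848, so dip δ = arctan(0.36848) = 20.23°.
True thickness = vertical thickness × cos δ = 48 × cos 20.23° = 45.0 ft.

45.0 ft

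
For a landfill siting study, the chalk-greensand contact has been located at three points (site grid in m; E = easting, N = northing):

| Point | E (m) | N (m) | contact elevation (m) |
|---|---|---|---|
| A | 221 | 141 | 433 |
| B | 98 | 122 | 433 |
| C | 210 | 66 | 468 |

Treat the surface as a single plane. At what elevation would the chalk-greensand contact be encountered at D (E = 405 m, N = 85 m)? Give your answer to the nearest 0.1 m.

473.3 m

Let the plane be z = a·E + b·N + c.
B−A: −123a − 19b = 0;  C−A: −11a − 75b = 35.
Solving gives a = 0.07376, b = −0.47748.
Then c = 433 − a·221 − b·141 = 484.02.
At (405, 85): z = 29.9 − 40.6 + 484.02 = 473.3 m.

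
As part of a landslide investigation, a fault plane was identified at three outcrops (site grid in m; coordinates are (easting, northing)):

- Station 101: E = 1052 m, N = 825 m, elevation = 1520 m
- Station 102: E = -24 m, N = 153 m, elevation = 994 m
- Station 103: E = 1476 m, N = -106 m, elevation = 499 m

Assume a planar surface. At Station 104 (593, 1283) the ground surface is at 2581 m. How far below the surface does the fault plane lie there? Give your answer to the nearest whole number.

Let the plane be z = a·E + b·N + c.
Station 102−Station 101: −1076a − 672b = −526;  Station 103−Station 101: 424a − 931b = −1021.
Solving gives a = −0.15265, b = 1.02715.
Then c = 1520 − a·1052 − b·825 = 833.18.
At (593, 1283): z_contact = −90.5 + 1317.8 + 833.18 = 2060.5 m.
Depth below ground = 2581 − 2060.5 = 521 m.

521 m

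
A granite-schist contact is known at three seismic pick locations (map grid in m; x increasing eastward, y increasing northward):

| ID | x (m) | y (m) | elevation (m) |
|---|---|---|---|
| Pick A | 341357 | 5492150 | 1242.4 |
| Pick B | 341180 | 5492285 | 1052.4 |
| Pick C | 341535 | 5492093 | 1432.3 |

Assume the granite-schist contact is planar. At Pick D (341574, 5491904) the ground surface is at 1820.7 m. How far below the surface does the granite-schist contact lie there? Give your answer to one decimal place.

344.2 m

Let the plane be z = a·x + b·y + c.
Pick B−Pick A: −177a + 135b = −190;  Pick C−Pick A: 178a − 57b = 189.9.
Solving gives a = 1.062083064, b = −0.014898501.
Then c = 1242.4 − a·341357 − b·5492150 = −279482.29.
At (341574, 5491904): z_contact = 362779.96 − 81821.14 − 279482.29 = 1476.54 m.
Depth below ground = 1820.7 − 1476.54 = 344.2 m.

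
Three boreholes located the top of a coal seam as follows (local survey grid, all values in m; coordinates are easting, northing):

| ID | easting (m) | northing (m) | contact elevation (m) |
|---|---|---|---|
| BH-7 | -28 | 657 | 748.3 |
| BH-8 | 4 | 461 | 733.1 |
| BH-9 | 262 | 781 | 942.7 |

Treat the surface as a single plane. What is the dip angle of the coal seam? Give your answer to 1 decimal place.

Two edge vectors: BH-7→BH-8 = (32, -196, -15.2), BH-7→BH-9 = (290, 124, 194.4).
Normal n = (BH-7→BH-8) × (BH-7→BH-9) = (-36217.6, -10628.8, 60808).
So ∂z/∂easting = −n_x/n_z = 0.59561 and ∂z/∂northing = −n_y/n_z = 0.17479.
Gradient magnitude |∇z| = √(a² + b²) = √(0.35475 + 0.03055) = 0.62072.
True dip = arctan(0.62072) = 31.8°, dipping toward WSW (azimuth ≈ 254°).

31.8°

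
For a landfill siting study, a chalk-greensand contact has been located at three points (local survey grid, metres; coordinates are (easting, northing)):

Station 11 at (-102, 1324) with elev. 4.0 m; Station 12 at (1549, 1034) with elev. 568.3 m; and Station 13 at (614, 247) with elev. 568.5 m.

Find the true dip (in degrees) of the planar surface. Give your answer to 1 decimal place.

Two edge vectors: Station 11→Station 12 = (1651, -290, 564.3), Station 11→Station 13 = (716, -1077, 564.5).
Normal n = (Station 11→Station 12) × (Station 11→Station 13) = (444046.1, -527950.7, -1570487).
So ∂z/∂E = −n_x/n_z = 0.28274 and ∂z/∂N = −n_y/n_z = −0.33617.
Gradient magnitude |∇z| = √(a² + b²) = √(0.07994 + 0.11301) = 0.43927.
True dip = arctan(0.43927) = 23.7°, dipping toward NW (azimuth ≈ 320°).

23.7°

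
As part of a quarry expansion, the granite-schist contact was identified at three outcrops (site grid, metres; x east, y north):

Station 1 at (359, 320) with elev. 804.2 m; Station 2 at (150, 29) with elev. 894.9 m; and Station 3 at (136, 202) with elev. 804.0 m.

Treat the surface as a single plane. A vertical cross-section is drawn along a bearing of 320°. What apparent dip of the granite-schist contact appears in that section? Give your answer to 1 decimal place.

29.2°

Let the plane be z = a·x + b·y + c.
Station 2−Station 1: −209a − 291b = 90.7;  Station 3−Station 1: −223a − 118b = −0.2.
Solving gives a = 0.26748, b = −0.50379.
Unit vector along 320° is (sin 320°, cos 320°) = (-0.6428, 0.7660).
Slope in that direction = a·(-0.6428) + b·(0.7660) = −0.55785.
Apparent dip = arctan|0.55785| = 29.2° (true dip is 29.7°, so apparent ≤ true as expected).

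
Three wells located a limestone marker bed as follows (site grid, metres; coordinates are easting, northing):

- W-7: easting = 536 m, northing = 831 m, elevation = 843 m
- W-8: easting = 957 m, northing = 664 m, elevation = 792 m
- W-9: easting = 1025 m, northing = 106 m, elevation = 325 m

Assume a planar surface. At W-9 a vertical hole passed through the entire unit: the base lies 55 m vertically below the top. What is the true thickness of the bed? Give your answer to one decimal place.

41.0 m

Let the plane be z = a·easting + b·northing + c.
W-8−W-7: 421a − 167b = −51;  W-9−W-7: 489a − 725b = −518.
Solving gives a = 0.22155, b = 0.86392.
|∇z| = √(a²+b²) = 0.89187, so dip δ = arctan(0.89187) = 41.73°.
True thickness = vertical thickness × cos δ = 55 × cos 41.73° = 41.0 m.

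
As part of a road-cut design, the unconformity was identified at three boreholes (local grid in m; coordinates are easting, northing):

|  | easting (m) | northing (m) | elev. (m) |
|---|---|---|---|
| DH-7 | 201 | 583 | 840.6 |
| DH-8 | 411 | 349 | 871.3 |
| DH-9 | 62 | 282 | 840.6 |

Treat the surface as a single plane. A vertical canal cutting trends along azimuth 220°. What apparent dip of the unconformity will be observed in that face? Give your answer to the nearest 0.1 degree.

Two edge vectors: DH-7→DH-8 = (210, -234, 30.7), DH-7→DH-9 = (-139, -301, 0).
Normal n = (DH-7→DH-8) × (DH-7→DH-9) = (9240.7, -4267.3, -95736).
So ∂z/∂easting = −n_x/n_z = 0.09652 and ∂z/∂northing = −n_y/n_z = −0.04457.
Unit vector along 220° is (sin 220°, cos 220°) = (-0.6428, -0.7660).
Slope in that direction = a·(-0.6428) + b·(-0.7660) = −0.02790.
Apparent dip = arctan|0.02790| = 1.6° (true dip is 6.1°, so apparent ≤ true as expected).

1.6°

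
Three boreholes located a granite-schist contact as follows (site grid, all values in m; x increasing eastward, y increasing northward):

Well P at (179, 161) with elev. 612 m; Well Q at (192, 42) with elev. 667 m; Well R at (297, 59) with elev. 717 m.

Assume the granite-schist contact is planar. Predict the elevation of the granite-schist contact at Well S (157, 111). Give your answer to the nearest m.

620 m

Let the plane be z = a·x + b·y + c.
Well Q−Well P: 13a − 119b = 55;  Well R−Well P: 118a − 102b = 105.
Solving gives a = 0.54144, b = −0.40304.
Then c = 612 − a·179 − b·161 = 579.97.
At (157, 111): z = 85.0 − 44.7 + 579.97 = 620.2 m.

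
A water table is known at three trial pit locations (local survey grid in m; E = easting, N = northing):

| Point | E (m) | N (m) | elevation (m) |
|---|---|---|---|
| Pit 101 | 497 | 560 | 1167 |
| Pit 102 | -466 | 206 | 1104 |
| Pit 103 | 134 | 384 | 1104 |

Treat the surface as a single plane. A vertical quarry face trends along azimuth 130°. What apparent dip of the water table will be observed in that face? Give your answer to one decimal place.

38.7°

Two edge vectors: Pit 101→Pit 102 = (-963, -354, -63), Pit 101→Pit 103 = (-363, -176, -63).
Normal n = (Pit 101→Pit 102) × (Pit 101→Pit 103) = (11214, -37800, 40986).
So ∂z/∂E = −n_x/n_z = −0.27361 and ∂z/∂N = −n_y/n_z = 0.92227.
Unit vector along 130° is (sin 130°, cos 130°) = (0.7660, -0.6428).
Slope in that direction = a·(0.7660) + b·(-0.6428) = −0.80242.
Apparent dip = arctan|0.80242| = 38.7° (true dip is 43.9°, so apparent ≤ true as expected).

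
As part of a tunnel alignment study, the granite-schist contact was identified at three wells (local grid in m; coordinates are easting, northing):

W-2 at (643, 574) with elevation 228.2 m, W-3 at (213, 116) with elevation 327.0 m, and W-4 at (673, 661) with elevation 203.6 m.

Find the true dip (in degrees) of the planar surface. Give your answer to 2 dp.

18.82°

Let the plane be z = a·easting + b·northing + c.
W-3−W-2: −430a − 458b = 98.8;  W-4−W-2: 30a + 87b = −24.6.
Solving gives a = 0.11285, b = −0.32167.
Gradient magnitude |∇z| = √(a² + b²) = √(0.01274 + 0.10347) = 0.34089.
True dip = arctan(0.34089) = 18.82°, dipping toward NNW (azimuth ≈ 341°).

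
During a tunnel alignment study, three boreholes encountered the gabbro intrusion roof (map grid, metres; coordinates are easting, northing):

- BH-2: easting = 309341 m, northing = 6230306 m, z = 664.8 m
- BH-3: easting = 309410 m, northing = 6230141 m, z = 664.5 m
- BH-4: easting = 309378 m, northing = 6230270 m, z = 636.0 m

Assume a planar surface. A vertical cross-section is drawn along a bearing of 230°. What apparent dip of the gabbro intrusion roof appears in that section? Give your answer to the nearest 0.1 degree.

Let the plane be z = a·easting + b·northing + c.
BH-3−BH-2: 69a − 165b = −0.3;  BH-4−BH-2: 37a − 36b = −28.8.
Solving gives a = −1.30936, b = −0.54573.
Unit vector along 230° is (sin 230°, cos 230°) = (-0.7660, -0.6428).
Slope in that direction = a·(-0.7660) + b·(-0.6428) = 1.35382.
Apparent dip = arctan|1.35382| = 53.5° (true dip is 54.8°, so apparent ≤ true as expected).

53.5°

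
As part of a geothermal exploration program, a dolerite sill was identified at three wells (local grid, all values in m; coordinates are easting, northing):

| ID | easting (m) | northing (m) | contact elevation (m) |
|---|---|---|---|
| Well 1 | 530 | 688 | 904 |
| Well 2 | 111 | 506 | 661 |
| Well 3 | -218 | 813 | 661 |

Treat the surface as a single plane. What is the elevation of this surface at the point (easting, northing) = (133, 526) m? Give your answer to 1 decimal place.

Let the plane be z = a·easting + b·northing + c.
Well 2−Well 1: −419a − 182b = −243;  Well 3−Well 1: −748a + 125b = −243.
Solving gives a = 0.39574, b = 0.42410.
Then c = 904 − a·530 − b·688 = 402.48.
At (133, 526): z = 52.6 + 223.1 + 402.48 = 678.2 m.

678.2 m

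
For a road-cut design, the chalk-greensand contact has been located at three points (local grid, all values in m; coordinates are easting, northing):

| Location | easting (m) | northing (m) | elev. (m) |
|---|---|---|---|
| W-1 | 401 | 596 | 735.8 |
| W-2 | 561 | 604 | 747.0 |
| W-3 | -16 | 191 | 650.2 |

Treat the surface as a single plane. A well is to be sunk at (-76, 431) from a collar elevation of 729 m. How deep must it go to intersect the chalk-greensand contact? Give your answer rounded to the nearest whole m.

47 m

Two edge vectors: W-1→W-2 = (160, 8, 11.2), W-1→W-3 = (-417, -405, -85.6).
Normal n = (W-1→W-2) × (W-1→W-3) = (3851.2, 9025.6, -61464).
So ∂z/∂easting = −n_x/n_z = 0.06266 and ∂z/∂northing = −n_y/n_z = 0.14684.
Intercept c from W-1: 735.8 − 25.13 − 87.52 = 623.16.
At (-76, 431): z_contact = −4.8 + 63.3 + 623.16 = 681.7 m.
Depth below ground = 729 − 681.7 = 47 m.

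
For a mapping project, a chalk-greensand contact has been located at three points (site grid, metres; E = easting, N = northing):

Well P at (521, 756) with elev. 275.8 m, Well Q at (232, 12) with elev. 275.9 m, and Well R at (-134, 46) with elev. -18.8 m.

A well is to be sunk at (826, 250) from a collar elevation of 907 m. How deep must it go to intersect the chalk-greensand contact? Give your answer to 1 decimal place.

241.4 m

Two edge vectors: Well P→Well Q = (-289, -744, 0.1), Well P→Well R = (-655, -710, -294.6).
Normal n = (Well P→Well Q) × (Well P→Well R) = (219253.4, -85204.9, -282130).
So ∂z/∂E = −n_x/n_z = 0.77714 and ∂z/∂N = −n_y/n_z = −0.30201.
Intercept c from Well P: 275.8 − 404.89 + 228.32 = 99.23.
At (826, 250): z_contact = 641.91 − 75.50 + 99.23 = 665.64 m.
Depth below ground = 907 − 665.64 = 241.4 m.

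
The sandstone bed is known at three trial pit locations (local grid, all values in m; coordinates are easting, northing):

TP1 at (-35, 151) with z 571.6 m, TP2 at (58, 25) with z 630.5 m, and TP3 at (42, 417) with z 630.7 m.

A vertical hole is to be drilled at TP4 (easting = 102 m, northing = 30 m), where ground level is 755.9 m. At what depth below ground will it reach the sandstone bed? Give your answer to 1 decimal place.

Let the plane be z = a·easting + b·northing + c.
TP2−TP1: 93a − 126b = 58.9;  TP3−TP1: 77a + 266b = 59.1.
Solving gives a = 0.67114, b = 0.02790.
Then c = 571.6 − a·-35 − b·151 = 590.88.
At (102, 30): z_contact = 68.46 + 0.84 + 590.88 = 660.17 m.
Depth below ground = 755.9 − 660.17 = 95.7 m.

95.7 m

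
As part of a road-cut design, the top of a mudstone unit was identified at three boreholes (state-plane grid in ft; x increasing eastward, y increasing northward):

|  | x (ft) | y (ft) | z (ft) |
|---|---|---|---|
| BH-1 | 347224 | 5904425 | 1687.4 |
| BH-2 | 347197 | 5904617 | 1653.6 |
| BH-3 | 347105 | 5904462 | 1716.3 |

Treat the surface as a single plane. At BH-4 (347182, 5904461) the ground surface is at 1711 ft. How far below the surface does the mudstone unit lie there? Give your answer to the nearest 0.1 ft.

Two edge vectors: BH-1→BH-2 = (-27, 192, -33.8), BH-1→BH-3 = (-119, 37, 28.9).
Normal n = (BH-1→BH-2) × (BH-1→BH-3) = (6799.4, 4802.5, 21849).
So ∂z/∂x = −n_x/n_z = −0.311199597 and ∂z/∂y = −n_y/n_z = −0.219804110.
Intercept c from BH-1: 1687.4 + 108055.97 + 1297816.88 = 1407560.25.
At (347182, 5904461): z_contact = −108042.90 − 1297824.80 + 1407560.25 = 1692.56 ft.
Depth below ground = 1711 − 1692.56 = 18.4 ft.

18.4 ft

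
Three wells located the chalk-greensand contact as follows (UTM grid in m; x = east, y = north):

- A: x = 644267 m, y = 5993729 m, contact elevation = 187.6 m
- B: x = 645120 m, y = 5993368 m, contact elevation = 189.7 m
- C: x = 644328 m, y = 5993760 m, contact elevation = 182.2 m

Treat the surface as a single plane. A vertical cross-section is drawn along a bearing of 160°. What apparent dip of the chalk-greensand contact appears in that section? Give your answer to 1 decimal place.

Two edge vectors: A→B = (853, -361, 2.1), A→C = (61, 31, -5.4).
Normal n = (A→B) × (A→C) = (1884.3, 4734.3, 48464).
So ∂z/∂x = −n_x/n_z = −0.03888 and ∂z/∂y = −n_y/n_z = −0.09769.
Unit vector along 160° is (sin 160°, cos 160°) = (0.3420, -0.9397).
Slope in that direction = a·(0.3420) + b·(-0.9397) = 0.07850.
Apparent dip = arctan|0.07850| = 4.5° (true dip is 6.0°, so apparent ≤ true as expected).

4.5°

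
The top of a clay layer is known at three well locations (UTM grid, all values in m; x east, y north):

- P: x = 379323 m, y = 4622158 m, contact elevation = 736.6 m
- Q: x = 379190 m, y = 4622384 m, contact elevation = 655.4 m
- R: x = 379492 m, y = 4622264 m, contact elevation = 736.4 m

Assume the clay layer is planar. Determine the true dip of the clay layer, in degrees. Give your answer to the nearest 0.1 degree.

17.2°

Two edge vectors: P→Q = (-133, 226, -81.2), P→R = (169, 106, -0.2).
Normal n = (P→Q) × (P→R) = (8562, -13749.4, -52292).
So ∂z/∂x = −n_x/n_z = 0.16373 and ∂z/∂y = −n_y/n_z = −0.26294.
Gradient magnitude |∇z| = √(a² + b²) = √(0.02681 + 0.06913) = 0.30975.
True dip = arctan(0.30975) = 17.2°, dipping toward NNW (azimuth ≈ 328°).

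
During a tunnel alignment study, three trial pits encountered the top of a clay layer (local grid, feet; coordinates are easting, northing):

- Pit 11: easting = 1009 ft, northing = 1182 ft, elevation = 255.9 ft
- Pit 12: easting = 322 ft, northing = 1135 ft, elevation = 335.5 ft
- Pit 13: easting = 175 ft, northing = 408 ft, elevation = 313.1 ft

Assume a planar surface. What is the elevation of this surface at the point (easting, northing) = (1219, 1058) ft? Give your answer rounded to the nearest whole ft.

Let the plane be z = a·easting + b·northing + c.
Pit 12−Pit 11: −687a − 47b = 79.6;  Pit 13−Pit 11: −834a − 774b = 57.2.
Solving gives a = −0.11963, b = 0.05500.
Then c = 255.9 − a·1009 − b·1182 = 311.59.
At (1219, 1058): z = −145.8 + 58.2 + 311.59 = 224.0 ft.

224 ft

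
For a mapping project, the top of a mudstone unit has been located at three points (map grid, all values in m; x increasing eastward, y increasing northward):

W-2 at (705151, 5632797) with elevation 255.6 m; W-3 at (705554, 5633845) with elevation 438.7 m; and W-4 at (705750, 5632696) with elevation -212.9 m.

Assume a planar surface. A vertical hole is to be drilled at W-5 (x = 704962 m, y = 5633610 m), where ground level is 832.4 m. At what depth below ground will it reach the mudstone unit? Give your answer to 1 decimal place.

80.2 m

Two edge vectors: W-2→W-3 = (403, 1048, 183.1), W-2→W-4 = (599, -101, -468.5).
Normal n = (W-2→W-3) × (W-2→W-4) = (-472494.9, 298482.4, -668455).
So ∂z/∂x = −n_x/n_z = −0.706846235 and ∂z/∂y = −n_y/n_z = 0.446525795.
Intercept c from W-2: 255.6 + 498433.33 − 2515189.16 = −2016500.23.
At (704962, 5633610): z_contact = −498299.74 + 2515552.18 − 2016500.23 = 752.22 m.
Depth below ground = 832.4 − 752.22 = 80.2 m.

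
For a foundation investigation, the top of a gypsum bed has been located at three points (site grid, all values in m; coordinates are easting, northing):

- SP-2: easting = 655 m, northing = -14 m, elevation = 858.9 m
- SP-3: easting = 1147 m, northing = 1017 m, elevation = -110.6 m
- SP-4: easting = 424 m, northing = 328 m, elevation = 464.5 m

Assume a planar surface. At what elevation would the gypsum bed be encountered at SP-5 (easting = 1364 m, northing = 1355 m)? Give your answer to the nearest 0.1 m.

-418.2 m

Let the plane be z = a·easting + b·northing + c.
SP-3−SP-2: 492a + 1031b = −969.5;  SP-4−SP-2: −231a + 342b = −394.4.
Solving gives a = 0.184677, b = −1.028478.
Then c = 858.9 − a·655 − b·-14 = 723.54.
At (1364, 1355): z = 251.9 − 1393.6 + 723.54 = -418.2 m.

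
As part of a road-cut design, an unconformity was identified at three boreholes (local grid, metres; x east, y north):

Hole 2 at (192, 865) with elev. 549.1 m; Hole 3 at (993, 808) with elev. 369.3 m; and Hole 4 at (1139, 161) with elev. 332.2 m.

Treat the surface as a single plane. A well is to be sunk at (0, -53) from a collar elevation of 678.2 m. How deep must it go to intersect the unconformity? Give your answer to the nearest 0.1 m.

Let the plane be z = a·x + b·y + c.
Hole 3−Hole 2: 801a − 57b = −179.8;  Hole 4−Hole 2: 947a − 704b = −216.9.
Solving gives a = −0.223986, b = 0.006798.
Then c = 549.1 − a·192 − b·865 = 586.23.
At (0, -53): z_contact = 0.00 − 0.36 + 586.23 = 585.86 m.
Depth below ground = 678.2 − 585.86 = 92.3 m.

92.3 m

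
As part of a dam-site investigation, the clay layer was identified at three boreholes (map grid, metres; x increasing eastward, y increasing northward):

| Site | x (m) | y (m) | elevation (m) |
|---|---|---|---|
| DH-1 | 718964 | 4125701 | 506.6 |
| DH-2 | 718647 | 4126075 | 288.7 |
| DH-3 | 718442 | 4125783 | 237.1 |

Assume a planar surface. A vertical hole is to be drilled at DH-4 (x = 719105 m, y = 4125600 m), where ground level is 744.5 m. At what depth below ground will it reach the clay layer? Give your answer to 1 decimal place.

151.9 m

Two edge vectors: DH-1→DH-2 = (-317, 374, -217.9), DH-1→DH-3 = (-522, 82, -269.5).
Normal n = (DH-1→DH-2) × (DH-1→DH-3) = (-82925.2, 28312.3, 169234).
So ∂z/∂x = −n_x/n_z = 0.490003191 and ∂z/∂y = −n_y/n_z = −0.167296761.
Intercept c from DH-1: 506.6 − 352294.65 + 690216.41 = 338428.36.
At (719105, 4125600): z_contact = 352363.74 − 690199.52 + 338428.36 = 592.59 m.
Depth below ground = 744.5 − 592.59 = 151.9 m.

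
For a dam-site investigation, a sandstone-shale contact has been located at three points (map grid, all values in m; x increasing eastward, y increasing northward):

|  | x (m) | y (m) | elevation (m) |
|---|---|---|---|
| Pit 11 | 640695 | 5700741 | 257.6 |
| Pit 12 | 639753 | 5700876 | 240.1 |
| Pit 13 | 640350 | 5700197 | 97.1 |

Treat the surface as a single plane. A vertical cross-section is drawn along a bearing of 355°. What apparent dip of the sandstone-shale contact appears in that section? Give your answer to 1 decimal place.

14.2°

Let the plane be z = a·x + b·y + c.
Pit 12−Pit 11: −942a + 135b = −17.5;  Pit 13−Pit 11: −345a − 544b = −160.5.
Solving gives a = 0.05579, b = 0.25966.
Unit vector along 355° is (sin 355°, cos 355°) = (-0.0872, 0.9962).
Slope in that direction = a·(-0.0872) + b·(0.9962) = 0.25381.
Apparent dip = arctan|0.25381| = 14.2° (true dip is 14.9°, so apparent ≤ true as expected).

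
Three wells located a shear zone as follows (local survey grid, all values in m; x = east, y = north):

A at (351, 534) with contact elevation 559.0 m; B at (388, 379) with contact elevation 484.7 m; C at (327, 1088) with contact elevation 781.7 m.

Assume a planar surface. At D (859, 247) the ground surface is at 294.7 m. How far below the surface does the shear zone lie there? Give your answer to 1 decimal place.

47.3 m

Two edge vectors: A→B = (37, -155, -74.3), A→C = (-24, 554, 222.7).
Normal n = (A→B) × (A→C) = (6643.7, -6456.7, 16778).
So ∂z/∂x = −n_x/n_z = −0.395977 and ∂z/∂y = −n_y/n_z = 0.384831.
Intercept c from A: 559 + 138.99 − 205.50 = 492.49.
At (859, 247): z_contact = −340.14 + 95.05 + 492.49 = 247.40 m.
Depth below ground = 294.7 − 247.40 = 47.3 m.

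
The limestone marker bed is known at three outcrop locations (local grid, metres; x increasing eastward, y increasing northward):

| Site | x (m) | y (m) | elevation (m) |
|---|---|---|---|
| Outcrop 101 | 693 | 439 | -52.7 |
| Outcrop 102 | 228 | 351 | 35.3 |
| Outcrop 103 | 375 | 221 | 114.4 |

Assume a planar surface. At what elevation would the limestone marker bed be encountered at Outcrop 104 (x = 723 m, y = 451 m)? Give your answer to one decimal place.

Two edge vectors: Outcrop 101→Outcrop 102 = (-465, -88, 88), Outcrop 101→Outcrop 103 = (-318, -218, 167.1).
Normal n = (Outcrop 101→Outcrop 102) × (Outcrop 101→Outcrop 103) = (4479.2, 49717.5, 73386).
So ∂z/∂x = −n_x/n_z = −0.06104 and ∂z/∂y = −n_y/n_z = −0.67748.
Intercept c from Outcrop 101: -52.7 + 42.30 + 297.41 = 287.01.
At (723, 451): z = −44.1 − 305.5 + 287.01 = -62.7 m.

-62.7 m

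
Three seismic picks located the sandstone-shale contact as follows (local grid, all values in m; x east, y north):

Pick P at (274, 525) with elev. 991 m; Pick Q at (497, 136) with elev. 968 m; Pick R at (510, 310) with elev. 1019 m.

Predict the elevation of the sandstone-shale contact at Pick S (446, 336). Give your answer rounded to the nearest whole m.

Two edge vectors: Pick P→Pick Q = (223, -389, -23), Pick P→Pick R = (236, -215, 28).
Normal n = (Pick P→Pick Q) × (Pick P→Pick R) = (-15837, -11672, 43859).
So ∂z/∂x = −n_x/n_z = 0.36109 and ∂z/∂y = −n_y/n_z = 0.26613.
Intercept c from Pick P: 991 − 98.94 − 139.72 = 752.35.
At (446, 336): z = 161.0 + 89.4 + 752.35 = 1002.8 m.

1003 m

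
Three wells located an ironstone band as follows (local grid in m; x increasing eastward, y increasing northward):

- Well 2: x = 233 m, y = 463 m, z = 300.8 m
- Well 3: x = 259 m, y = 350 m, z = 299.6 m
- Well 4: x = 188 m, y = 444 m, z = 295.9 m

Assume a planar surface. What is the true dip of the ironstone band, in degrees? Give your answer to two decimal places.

5.74°

Let the plane be z = a·x + b·y + c.
Well 3−Well 2: 26a − 113b = −1.2;  Well 4−Well 2: −45a − 19b = −4.9.
Solving gives a = 0.09516, b = 0.03251.
Gradient magnitude |∇z| = √(a² + b²) = √(0.00906 + 0.00106) = 0.10056.
True dip = arctan(0.10056) = 5.74°, dipping toward WSW (azimuth ≈ 251°).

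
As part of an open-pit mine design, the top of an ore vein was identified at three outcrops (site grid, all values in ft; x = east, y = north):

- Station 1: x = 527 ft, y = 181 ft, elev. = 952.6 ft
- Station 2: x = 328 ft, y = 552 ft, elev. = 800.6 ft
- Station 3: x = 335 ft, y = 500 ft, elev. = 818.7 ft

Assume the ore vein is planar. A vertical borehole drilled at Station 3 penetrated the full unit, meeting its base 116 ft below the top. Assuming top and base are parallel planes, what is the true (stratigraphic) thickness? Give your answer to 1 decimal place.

109.1 ft

Two edge vectors: Station 1→Station 2 = (-199, 371, -152), Station 1→Station 3 = (-192, 319, -133.9).
Normal n = (Station 1→Station 2) × (Station 1→Station 3) = (-1188.9, 2537.9, 7751).
So ∂z/∂x = −n_x/n_z = 0.15339 and ∂z/∂y = −n_y/n_z = −0.32743.
|∇z| = √(a²+b²) = 0.36158, so dip δ = arctan(0.36158) = 19.88°.
True thickness = vertical thickness × cos δ = 116 × cos 19.88° = 109.1 ft.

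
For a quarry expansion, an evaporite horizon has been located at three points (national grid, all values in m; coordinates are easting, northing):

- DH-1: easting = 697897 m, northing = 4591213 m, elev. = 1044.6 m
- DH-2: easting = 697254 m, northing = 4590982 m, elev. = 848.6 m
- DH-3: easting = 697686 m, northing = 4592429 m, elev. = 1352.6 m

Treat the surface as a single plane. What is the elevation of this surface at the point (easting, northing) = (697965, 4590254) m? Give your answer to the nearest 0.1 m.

Two edge vectors: DH-1→DH-2 = (-643, -231, -196), DH-1→DH-3 = (-211, 1216, 308).
Normal n = (DH-1→DH-2) × (DH-1→DH-3) = (167188, 239400, -830629).
So ∂z/∂easting = −n_x/n_z = 0.201278790 and ∂z/∂northing = −n_y/n_z = 0.288215316.
Intercept c from DH-1: 1044.6 − 140471.86 − 1323257.91 = −1462685.17.
At (697965, 4590254): z = 140485.6 + 1322981.5 − 1462685.17 = 781.9 m.

781.9 m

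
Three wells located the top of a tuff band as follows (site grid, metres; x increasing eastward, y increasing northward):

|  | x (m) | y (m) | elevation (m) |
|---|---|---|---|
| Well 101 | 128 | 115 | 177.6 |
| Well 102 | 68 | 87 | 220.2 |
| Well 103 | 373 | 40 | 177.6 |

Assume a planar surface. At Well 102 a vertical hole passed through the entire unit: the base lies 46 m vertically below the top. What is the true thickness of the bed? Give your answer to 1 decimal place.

Two edge vectors: Well 101→Well 102 = (-60, -28, 42.6), Well 101→Well 103 = (245, -75, 0).
Normal n = (Well 101→Well 102) × (Well 101→Well 103) = (3195, 10437, 11360).
So ∂z/∂x = −n_x/n_z = −0.28125 and ∂z/∂y = −n_y/n_z = −0.91875.
|∇z| = √(a²+b²) = 0.96083, so dip δ = arctan(0.96083) = 43.86°.
True thickness = vertical thickness × cos δ = 46 × cos 43.86° = 33.2 m.

33.2 m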